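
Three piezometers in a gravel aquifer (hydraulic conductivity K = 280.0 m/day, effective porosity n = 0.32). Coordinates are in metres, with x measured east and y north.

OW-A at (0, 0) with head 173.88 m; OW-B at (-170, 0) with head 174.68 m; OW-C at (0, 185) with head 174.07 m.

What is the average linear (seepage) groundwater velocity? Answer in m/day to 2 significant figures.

∂h/∂x = (174.68 − 173.88) / (-170 − 0) = -0.004706
∂h/∂y = (174.07 − 173.88) / (185 − 0) = +0.001027
|∇h| = √(-0.004706² + 0.001027²) = 0.004817
Seepage velocity v = K·i/n = 280.0 × 0.004817 / 0.32 = 4.215 m/day.

4.2 m/day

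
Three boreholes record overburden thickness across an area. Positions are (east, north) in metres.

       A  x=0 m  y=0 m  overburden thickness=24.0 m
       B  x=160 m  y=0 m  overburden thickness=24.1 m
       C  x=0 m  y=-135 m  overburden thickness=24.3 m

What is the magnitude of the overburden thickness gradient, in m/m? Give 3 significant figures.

∂d/∂x = (24.1 − 24.0) / (160 − 0) = +0.0006250
∂d/∂y = (24.3 − 24.0) / (-135 − 0) = -0.002222
|∇f| = √(0.0006250² + -0.002222²) = 0.002308 m/m

0.00231 m/m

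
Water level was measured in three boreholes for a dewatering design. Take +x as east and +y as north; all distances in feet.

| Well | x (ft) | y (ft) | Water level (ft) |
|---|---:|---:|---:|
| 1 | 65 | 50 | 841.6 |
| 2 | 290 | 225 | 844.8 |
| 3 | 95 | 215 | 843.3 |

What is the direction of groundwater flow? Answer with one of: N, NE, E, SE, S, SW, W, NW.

SW

Differences from 1: to 2 (Δx, Δy, Δh) = (225, 175, +3.2); to 3 = (30, 165, +1.7).
Solve a·Δx + b·Δy = Δh: det = 225·165 − 30·175 = 31875.
∂h/∂x = [(+3.2)·165 − (+1.7)·175] / 31875 = +0.007231
∂h/∂y = [225·(+1.7) − 30·(+3.2)] / 31875 = +0.008988
Flow = −∇h = (-0.007231 east, -0.008988 north), which points southwest.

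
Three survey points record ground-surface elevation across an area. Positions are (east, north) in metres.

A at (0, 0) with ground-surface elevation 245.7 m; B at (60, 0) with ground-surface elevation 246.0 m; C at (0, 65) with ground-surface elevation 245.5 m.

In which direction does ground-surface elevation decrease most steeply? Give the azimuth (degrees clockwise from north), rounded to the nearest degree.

∂z/∂x = (246.0 − 245.7) / (60 − 0) = +0.005000
∂z/∂y = (245.5 − 245.7) / (65 − 0) = -0.003077
Steepest decrease is along −∇f: components (-0.005000 E, +0.003077 N).
Azimuth = atan2(-0.005000, +0.003077) = 301.6° ≈ 302°.

302°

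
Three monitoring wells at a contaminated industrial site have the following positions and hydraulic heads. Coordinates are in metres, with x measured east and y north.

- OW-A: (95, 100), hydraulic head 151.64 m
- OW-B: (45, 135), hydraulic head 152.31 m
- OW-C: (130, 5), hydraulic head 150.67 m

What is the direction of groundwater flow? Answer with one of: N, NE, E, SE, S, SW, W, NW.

SE

With h = a·x + b·y + c and OW-A as origin, the differences give:
  (-50)·a + 35·b = +0.67
  35·a + (-95)·b = -0.97
Eliminate b (×(-95) and ×35, subtract): 3525·a = -29.700 → a = ∂h/∂x = -0.008426
Back-substitute: b = ∂h/∂y = +0.007106.
Flow = −∇h = (+0.008426 east, -0.007106 north), which points southeast.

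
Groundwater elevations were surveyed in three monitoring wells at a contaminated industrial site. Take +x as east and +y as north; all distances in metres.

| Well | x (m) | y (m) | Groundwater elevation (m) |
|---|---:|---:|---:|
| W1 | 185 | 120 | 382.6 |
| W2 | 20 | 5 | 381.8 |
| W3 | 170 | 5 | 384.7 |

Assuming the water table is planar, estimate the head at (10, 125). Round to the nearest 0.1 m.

379.1 m

With h = a·x + b·y + c and W1 as origin, the differences give:
  (-165)·a + (-115)·b = -0.8
  (-15)·a + (-115)·b = +2.1
Eliminate b (×(-115) and ×(-115), subtract): 17250·a = 333.50 → a = ∂h/∂x = +0.01933
Back-substitute: b = ∂h/∂y = -0.02078.
h(10, 125) = 382.6 + (+0.01933)·(-175) + (-0.02078)·(5) = 382.6 -3.383 -0.104 = 379.113 m.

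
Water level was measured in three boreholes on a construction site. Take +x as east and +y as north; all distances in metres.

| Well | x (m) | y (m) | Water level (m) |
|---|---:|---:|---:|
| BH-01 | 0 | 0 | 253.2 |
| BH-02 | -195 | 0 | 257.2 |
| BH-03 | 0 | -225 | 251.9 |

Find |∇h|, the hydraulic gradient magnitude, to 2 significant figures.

∂h/∂x = (257.2 − 253.2) / (-195 − 0) = -0.02051
∂h/∂y = (251.9 − 253.2) / (-225 − 0) = +0.005778
|∇h| = √(-0.02051² + 0.005778²) = 0.02131

0.021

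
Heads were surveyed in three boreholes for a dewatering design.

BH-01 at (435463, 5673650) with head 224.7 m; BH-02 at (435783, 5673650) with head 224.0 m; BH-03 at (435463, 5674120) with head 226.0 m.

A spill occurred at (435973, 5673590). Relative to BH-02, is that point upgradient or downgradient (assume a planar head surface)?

∂h/∂x = (224.0 − 224.7) / (435783 − 435463) = -0.002187
∂h/∂y = (226.0 − 224.7) / (5674120 − 5673650) = +0.002766
Head at (435973, 5673590) = 224.7 + (-0.002187)·(510) + (+0.002766)·(-60) = 223.42 m.
That is lower than the 224.0 m at BH-02, so the point is downgradient.

downgradient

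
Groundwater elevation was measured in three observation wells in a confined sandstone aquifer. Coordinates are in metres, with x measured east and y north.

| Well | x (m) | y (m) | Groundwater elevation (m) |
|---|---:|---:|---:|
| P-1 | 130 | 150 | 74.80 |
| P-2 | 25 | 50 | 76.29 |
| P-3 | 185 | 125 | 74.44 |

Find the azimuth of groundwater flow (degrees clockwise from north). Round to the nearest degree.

Differences from P-1: to P-2 (Δx, Δy, Δh) = (-105, -100, +1.49); to P-3 = (55, -25, -0.36).
Determinant of the coordinate differences = (-105)·(-25) − 55·(-100) = 8125.
∂h/∂x = [(+1.49)·(-25) − (-0.36)·(-100)] / 8125 = -0.009015
∂h/∂y = [(-105)·(-0.36) − 55·(+1.49)] / 8125 = -0.005434
Flow direction (−∇h) has components (+0.009015 E, +0.005434 N).
Azimuth = atan2(E, N) = atan2(+0.009015, +0.005434) = 58.9° ≈ 059°.

059°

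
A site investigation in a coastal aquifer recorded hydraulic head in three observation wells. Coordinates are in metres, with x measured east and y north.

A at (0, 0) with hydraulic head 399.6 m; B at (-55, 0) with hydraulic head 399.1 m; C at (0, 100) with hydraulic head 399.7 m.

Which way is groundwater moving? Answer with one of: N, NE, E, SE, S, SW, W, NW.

W

∂h/∂x = (399.1 − 399.6) / (-55 − 0) = +0.009091
∂h/∂y = (399.7 − 399.6) / (100 − 0) = +0.0010000
Flow = −∇h = (-0.009091 east, -0.0010000 north), which points west.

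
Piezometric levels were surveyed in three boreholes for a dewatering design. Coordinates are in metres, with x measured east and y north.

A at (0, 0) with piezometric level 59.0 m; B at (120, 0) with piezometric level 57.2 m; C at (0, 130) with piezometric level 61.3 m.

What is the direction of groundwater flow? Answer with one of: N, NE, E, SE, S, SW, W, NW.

SE

∂h/∂x = (57.2 − 59.0) / (120 − 0) = -0.01500
∂h/∂y = (61.3 − 59.0) / (130 − 0) = +0.01769
Flow = −∇h = (+0.01500 east, -0.01769 north), which points southeast.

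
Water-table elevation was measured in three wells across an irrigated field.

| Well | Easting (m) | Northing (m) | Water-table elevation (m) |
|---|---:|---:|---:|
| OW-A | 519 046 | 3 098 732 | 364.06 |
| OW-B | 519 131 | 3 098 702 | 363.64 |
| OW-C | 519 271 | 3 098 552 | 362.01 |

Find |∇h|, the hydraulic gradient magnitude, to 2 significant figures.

0.0095

With h = a·x + b·y + c and OW-A as origin, the differences give:
  85·a + (-30)·b = -0.42
  225·a + (-180)·b = -2.05
Eliminate b (×(-180) and ×(-30), subtract): -8550·a = 14.100 → a = ∂h/∂x = -0.001649
Back-substitute: b = ∂h/∂y = +0.009327.
|∇h| = √(-0.001649² + 0.009327²) = 0.009472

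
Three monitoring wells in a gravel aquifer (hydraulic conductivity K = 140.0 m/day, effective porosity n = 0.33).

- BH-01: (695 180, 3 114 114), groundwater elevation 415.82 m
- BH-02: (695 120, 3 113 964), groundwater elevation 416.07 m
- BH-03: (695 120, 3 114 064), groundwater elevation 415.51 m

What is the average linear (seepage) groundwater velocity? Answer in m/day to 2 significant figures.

Differences from BH-01: to BH-02 (Δx, Δy, Δh) = (-60, -150, +0.25); to BH-03 = (-60, -50, -0.31).
Determinant of the coordinate differences = (-60)·(-50) − (-60)·(-150) = -6000.
∂h/∂x = [(+0.25)·(-50) − (-0.31)·(-150)] / -6000 = +0.009833
∂h/∂y = [(-60)·(-0.31) − (-60)·(+0.25)] / -6000 = -0.005600
|∇h| = √(0.009833² + -0.005600²) = 0.01132
Seepage velocity v = K·i/n = 140.0 × 0.01132 / 0.33 = 4.802 m/day.

4.8 m/day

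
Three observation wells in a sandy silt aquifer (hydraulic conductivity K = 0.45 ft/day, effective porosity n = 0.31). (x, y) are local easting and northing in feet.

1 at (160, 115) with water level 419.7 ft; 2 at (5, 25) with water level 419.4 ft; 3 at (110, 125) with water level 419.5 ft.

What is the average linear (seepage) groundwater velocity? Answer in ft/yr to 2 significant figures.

2.3 ft/yr

Taking 1 as reference: 2−1 = (-155, -90, -0.3); 3−1 = (-50, 10, -0.2).
Determinant of the coordinate differences = (-155)·10 − (-50)·(-90) = -6050.
∂h/∂x = [(-0.3)·10 − (-0.2)·(-90)] / -6050 = +0.003471
∂h/∂y = [(-155)·(-0.2) − (-50)·(-0.3)] / -6050 = -0.002645
|∇h| = √(0.003471² + -0.002645²) = 0.004364
Seepage velocity v = K·i/n = 0.45 × 0.004364 / 0.31 = 0.006335 ft/day = 2.314 ft/yr.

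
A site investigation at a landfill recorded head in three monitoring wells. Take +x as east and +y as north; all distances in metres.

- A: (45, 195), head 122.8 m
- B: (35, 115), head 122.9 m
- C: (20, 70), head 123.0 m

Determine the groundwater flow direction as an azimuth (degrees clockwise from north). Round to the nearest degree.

Taking A as reference: B−A = (-10, -80, +0.1); C−A = (-25, -125, +0.2).
Solve a·Δx + b·Δy = Δh: det = (-10)·(-125) − (-25)·(-80) = -750.
∂h/∂x = [(+0.1)·(-125) − (+0.2)·(-80)] / -750 = -0.004667
∂h/∂y = [(-10)·(+0.2) − (-25)·(+0.1)] / -750 = -0.0006667
Flow direction (−∇h) has components (+0.004667 E, +0.0006667 N).
Azimuth = atan2(E, N) = atan2(+0.004667, +0.0006667) = 81.9° ≈ 082°.

082°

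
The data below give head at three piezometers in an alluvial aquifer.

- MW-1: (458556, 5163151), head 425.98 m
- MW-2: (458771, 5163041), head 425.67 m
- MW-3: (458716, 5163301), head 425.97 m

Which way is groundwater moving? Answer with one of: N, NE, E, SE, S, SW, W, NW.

With h = a·x + b·y + c and MW-1 as origin, the differences give:
  215·a + (-110)·b = -0.31
  160·a + 150·b = -0.01
Eliminate b (×150 and ×(-110), subtract): 49850·a = -47.600 → a = ∂h/∂x = -0.0009549
Back-substitute: b = ∂h/∂y = +0.0009519.
Flow = −∇h = (+0.0009549 east, -0.0009519 north), which points southeast.

SE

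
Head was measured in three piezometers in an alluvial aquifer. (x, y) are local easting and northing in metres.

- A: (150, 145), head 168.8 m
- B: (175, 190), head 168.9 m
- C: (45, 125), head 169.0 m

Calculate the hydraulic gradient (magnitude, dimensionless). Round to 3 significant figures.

0.00450

Differences from A: to B (Δx, Δy, Δh) = (25, 45, +0.1); to C = (-105, -20, +0.2).
Solve a·Δx + b·Δy = Δh: det = 25·(-20) − (-105)·45 = 4225.
∂h/∂x = [(+0.1)·(-20) − (+0.2)·45] / 4225 = -0.002604
∂h/∂y = [25·(+0.2) − (-105)·(+0.1)] / 4225 = +0.003669
|∇h| = √(-0.002604² + 0.003669²) = 0.004499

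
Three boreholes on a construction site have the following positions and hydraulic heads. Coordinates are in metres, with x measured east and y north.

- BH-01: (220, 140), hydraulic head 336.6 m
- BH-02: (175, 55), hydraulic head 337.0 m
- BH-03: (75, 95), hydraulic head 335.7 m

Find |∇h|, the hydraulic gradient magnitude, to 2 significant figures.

0.013

Differences from BH-01: to BH-02 (Δx, Δy, Δh) = (-45, -85, +0.4); to BH-03 = (-145, -45, -0.9).
Determinant of the coordinate differences = (-45)·(-45) − (-145)·(-85) = -10300.
∂h/∂x = [(+0.4)·(-45) − (-0.9)·(-85)] / -10300 = +0.009175
∂h/∂y = [(-45)·(-0.9) − (-145)·(+0.4)] / -10300 = -0.009563
|∇h| = √(0.009175² + -0.009563²) = 0.01325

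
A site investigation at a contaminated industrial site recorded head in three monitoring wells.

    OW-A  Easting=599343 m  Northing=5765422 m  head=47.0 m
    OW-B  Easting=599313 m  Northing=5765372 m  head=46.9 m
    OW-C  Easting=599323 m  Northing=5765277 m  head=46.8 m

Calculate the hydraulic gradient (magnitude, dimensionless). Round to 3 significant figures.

Taking OW-A as reference: OW-B−OW-A = (-30, -50, -0.1); OW-C−OW-A = (-20, -145, -0.2).
Determinant of the coordinate differences = (-30)·(-145) − (-20)·(-50) = 3350.
∂h/∂x = [(-0.1)·(-145) − (-0.2)·(-50)] / 3350 = +0.001343
∂h/∂y = [(-30)·(-0.2) − (-20)·(-0.1)] / 3350 = +0.001194
|∇h| = √(0.001343² + 0.001194²) = 0.001797

0.00180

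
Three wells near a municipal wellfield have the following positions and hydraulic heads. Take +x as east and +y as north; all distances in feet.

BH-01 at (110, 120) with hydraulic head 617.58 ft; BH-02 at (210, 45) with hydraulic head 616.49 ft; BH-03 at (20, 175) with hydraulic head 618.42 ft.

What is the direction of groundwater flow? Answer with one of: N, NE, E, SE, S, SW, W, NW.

S

Taking BH-01 as reference: BH-02−BH-01 = (100, -75, -1.09); BH-03−BH-01 = (-90, 55, +0.84).
Determinant of the coordinate differences = 100·55 − (-90)·(-75) = -1250.
∂h/∂x = [(-1.09)·55 − (+0.84)·(-75)] / -1250 = -0.002440
∂h/∂y = [100·(+0.84) − (-90)·(-1.09)] / -1250 = +0.01128
Flow = −∇h = (+0.002440 east, -0.01128 north), which points south.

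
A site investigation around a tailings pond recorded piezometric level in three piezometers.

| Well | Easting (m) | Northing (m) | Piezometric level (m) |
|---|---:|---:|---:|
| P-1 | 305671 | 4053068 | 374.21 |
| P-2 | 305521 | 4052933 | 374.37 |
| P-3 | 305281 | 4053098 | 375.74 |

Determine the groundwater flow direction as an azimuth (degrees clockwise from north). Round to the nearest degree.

128°

Taking P-1 as reference: P-2−P-1 = (-150, -135, +0.16); P-3−P-1 = (-390, 30, +1.53).
Determinant of the coordinate differences = (-150)·30 − (-390)·(-135) = -57150.
∂h/∂x = [(+0.16)·30 − (+1.53)·(-135)] / -57150 = -0.003698
∂h/∂y = [(-150)·(+1.53) − (-390)·(+0.16)] / -57150 = +0.002924
Flow direction (−∇h) has components (+0.003698 E, -0.002924 N).
Azimuth = atan2(E, N) = atan2(+0.003698, -0.002924) = 128.3° ≈ 128°.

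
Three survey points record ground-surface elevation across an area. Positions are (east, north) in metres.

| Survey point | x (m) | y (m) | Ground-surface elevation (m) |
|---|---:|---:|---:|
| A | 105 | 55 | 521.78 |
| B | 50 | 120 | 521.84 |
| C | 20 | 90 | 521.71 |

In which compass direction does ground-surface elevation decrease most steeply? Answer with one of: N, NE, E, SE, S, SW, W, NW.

With z = a·x + b·y + c and A as origin, the differences give:
  (-55)·a + 65·b = +0.06
  (-85)·a + 35·b = -0.07
Eliminate b (×35 and ×65, subtract): 3600·a = 6.650 → a = ∂z/∂x = +0.001847
Back-substitute: b = ∂z/∂y = +0.002486.
Steepest decrease is along −∇f = (-0.001847 E, -0.002486 N) → southwest.

SW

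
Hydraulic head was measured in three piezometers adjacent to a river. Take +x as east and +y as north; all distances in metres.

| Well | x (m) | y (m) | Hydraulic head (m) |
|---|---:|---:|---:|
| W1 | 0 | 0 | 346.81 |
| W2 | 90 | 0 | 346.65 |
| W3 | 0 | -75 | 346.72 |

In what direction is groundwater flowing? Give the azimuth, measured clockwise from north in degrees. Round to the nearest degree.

∂h/∂x = (346.65 − 346.81) / (90 − 0) = -0.001778
∂h/∂y = (346.72 − 346.81) / (-75 − 0) = +0.001200
Flow direction (−∇h) has components (+0.001778 E, -0.001200 N).
Azimuth = atan2(E, N) = atan2(+0.001778, -0.001200) = 124.0° ≈ 124°.

124°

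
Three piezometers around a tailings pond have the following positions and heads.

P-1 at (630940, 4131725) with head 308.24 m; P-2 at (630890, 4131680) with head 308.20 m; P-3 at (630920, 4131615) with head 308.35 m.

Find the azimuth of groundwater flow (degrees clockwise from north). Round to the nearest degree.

Differences from P-1: to P-2 (Δx, Δy, Δh) = (-50, -45, -0.04); to P-3 = (-20, -110, +0.11).
Solve a·Δx + b·Δy = Δh: det = (-50)·(-110) − (-20)·(-45) = 4600.
∂h/∂x = [(-0.04)·(-110) − (+0.11)·(-45)] / 4600 = +0.002033
∂h/∂y = [(-50)·(+0.11) − (-20)·(-0.04)] / 4600 = -0.001370
Flow direction (−∇h) has components (-0.002033 E, +0.001370 N).
Azimuth = atan2(E, N) = atan2(-0.002033, +0.001370) = 304.0° ≈ 304°.

304°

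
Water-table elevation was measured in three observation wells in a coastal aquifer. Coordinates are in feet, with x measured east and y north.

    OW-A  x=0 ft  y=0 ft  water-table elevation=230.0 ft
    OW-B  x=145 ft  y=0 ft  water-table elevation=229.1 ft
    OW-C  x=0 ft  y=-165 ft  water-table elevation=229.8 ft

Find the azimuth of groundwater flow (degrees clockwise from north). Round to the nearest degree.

∂h/∂x = (229.1 − 230.0) / (145 − 0) = -0.006207
∂h/∂y = (229.8 − 230.0) / (-165 − 0) = +0.001212
Flow direction (−∇h) has components (+0.006207 E, -0.001212 N).
Azimuth = atan2(E, N) = atan2(+0.006207, -0.001212) = 101.1° ≈ 101°.

101°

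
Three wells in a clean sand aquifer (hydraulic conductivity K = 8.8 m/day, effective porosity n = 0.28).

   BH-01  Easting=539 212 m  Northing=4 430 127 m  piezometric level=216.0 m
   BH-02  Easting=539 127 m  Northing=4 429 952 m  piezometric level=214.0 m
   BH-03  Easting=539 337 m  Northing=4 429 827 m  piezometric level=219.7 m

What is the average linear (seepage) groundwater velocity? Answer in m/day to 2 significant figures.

0.83 m/day

Differences from BH-01: to BH-02 (Δx, Δy, Δh) = (-85, -175, -2.0); to BH-03 = (125, -300, +3.7).
Determinant of the coordinate differences = (-85)·(-300) − 125·(-175) = 47375.
∂h/∂x = [(-2.0)·(-300) − (+3.7)·(-175)] / 47375 = +0.02633
∂h/∂y = [(-85)·(+3.7) − 125·(-2.0)] / 47375 = -0.001361
|∇h| = √(0.02633² + -0.001361²) = 0.02637
Seepage velocity v = K·i/n = 8.8 × 0.02637 / 0.28 = 0.8288 m/day.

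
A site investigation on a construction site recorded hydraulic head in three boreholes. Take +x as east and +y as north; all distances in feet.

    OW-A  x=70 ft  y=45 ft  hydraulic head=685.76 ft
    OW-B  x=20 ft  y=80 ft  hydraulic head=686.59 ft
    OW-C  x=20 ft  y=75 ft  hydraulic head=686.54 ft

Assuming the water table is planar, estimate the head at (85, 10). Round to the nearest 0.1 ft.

Differences from OW-A: to OW-B (Δx, Δy, Δh) = (-50, 35, +0.83); to OW-C = (-50, 30, +0.78).
Determinant of the coordinate differences = (-50)·30 − (-50)·35 = 250.
∂h/∂x = [(+0.83)·30 − (+0.78)·35] / 250 = -0.009600
∂h/∂y = [(-50)·(+0.78) − (-50)·(+0.83)] / 250 = +0.01000
h(85, 10) = 685.76 + (-0.009600)·(15) + (+0.01000)·(-35) = 685.76 -0.144 -0.350 = 685.266 ft.

685.3 ft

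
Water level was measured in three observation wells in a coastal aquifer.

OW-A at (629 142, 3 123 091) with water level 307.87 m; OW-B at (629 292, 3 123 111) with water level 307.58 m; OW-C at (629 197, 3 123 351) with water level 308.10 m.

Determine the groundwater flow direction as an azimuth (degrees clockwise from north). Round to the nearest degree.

122°

Taking OW-A as reference: OW-B−OW-A = (150, 20, -0.29); OW-C−OW-A = (55, 260, +0.23).
Solve a·Δx + b·Δy = Δh: det = 150·260 − 55·20 = 37900.
∂h/∂x = [(-0.29)·260 − (+0.23)·20] / 37900 = -0.002111
∂h/∂y = [150·(+0.23) − 55·(-0.29)] / 37900 = +0.001331
Flow direction (−∇h) has components (+0.002111 E, -0.001331 N).
Azimuth = atan2(E, N) = atan2(+0.002111, -0.001331) = 122.2° ≈ 122°.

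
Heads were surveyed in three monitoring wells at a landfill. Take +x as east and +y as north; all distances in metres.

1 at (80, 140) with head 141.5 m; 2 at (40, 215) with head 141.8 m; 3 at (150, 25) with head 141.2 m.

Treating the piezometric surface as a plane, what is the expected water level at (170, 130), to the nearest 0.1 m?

143.0 m

With h = a·x + b·y + c and 1 as origin, the differences give:
  (-40)·a + 75·b = +0.3
  70·a + (-115)·b = -0.3
Eliminate b (×(-115) and ×75, subtract): -650·a = -12.00 → a = ∂h/∂x = +0.01846
Back-substitute: b = ∂h/∂y = +0.01385.
h(170, 130) = 141.5 + (+0.01846)·(90) + (+0.01385)·(-10) = 141.5 +1.662 -0.138 = 143.023 m.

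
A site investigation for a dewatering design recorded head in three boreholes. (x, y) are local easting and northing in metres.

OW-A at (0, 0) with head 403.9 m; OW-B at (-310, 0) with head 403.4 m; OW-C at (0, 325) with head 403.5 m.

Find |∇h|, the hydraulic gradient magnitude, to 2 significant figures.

∂h/∂x = (403.4 − 403.9) / (-310 − 0) = +0.001613
∂h/∂y = (403.5 − 403.9) / (325 − 0) = -0.001231
|∇h| = √(0.001613² + -0.001231²) = 0.002029

0.0020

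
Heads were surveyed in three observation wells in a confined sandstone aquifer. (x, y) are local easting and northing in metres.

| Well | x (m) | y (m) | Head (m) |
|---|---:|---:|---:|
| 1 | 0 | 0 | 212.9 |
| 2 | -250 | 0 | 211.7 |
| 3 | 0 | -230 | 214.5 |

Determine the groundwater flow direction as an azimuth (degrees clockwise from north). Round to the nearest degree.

∂h/∂x = (211.7 − 212.9) / (-250 − 0) = +0.004800
∂h/∂y = (214.5 − 212.9) / (-230 − 0) = -0.006957
Flow direction (−∇h) has components (-0.004800 E, +0.006957 N).
Azimuth = atan2(E, N) = atan2(-0.004800, +0.006957) = 325.4° ≈ 325°.

325°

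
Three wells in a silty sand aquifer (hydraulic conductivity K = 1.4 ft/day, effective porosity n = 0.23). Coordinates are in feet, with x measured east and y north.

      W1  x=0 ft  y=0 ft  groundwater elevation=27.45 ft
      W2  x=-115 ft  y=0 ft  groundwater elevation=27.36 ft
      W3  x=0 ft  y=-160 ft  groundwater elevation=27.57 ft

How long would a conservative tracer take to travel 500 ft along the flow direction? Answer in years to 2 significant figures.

210 years

∂h/∂x = (27.36 − 27.45) / (-115 − 0) = +0.0007826
∂h/∂y = (27.57 − 27.45) / (-160 − 0) = -0.0007500
|∇h| = √(0.0007826² + -0.0007500²) = 0.001084
Seepage velocity v = K·i/n = 1.4 × 0.001084 / 0.23 = 0.006598 ft/day.
t = 500 / 0.006598 = 7.578e+04 days = 207 years.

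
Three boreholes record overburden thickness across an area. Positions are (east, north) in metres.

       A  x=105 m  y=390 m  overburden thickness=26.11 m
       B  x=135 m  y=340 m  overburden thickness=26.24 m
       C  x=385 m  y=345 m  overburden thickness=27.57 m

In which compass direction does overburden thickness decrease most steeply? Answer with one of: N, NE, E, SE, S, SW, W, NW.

Differences from A: to B (Δx, Δy, Δh) = (30, -50, +0.13); to C = (280, -45, +1.46).
Solve a·Δx + b·Δy = Δd: det = 30·(-45) − 280·(-50) = 12650.
∂d/∂x = [(+0.13)·(-45) − (+1.46)·(-50)] / 12650 = +0.005308
∂d/∂y = [30·(+1.46) − 280·(+0.13)] / 12650 = +0.0005850
Steepest decrease is along −∇f = (-0.005308 E, -0.0005850 N) → west.

W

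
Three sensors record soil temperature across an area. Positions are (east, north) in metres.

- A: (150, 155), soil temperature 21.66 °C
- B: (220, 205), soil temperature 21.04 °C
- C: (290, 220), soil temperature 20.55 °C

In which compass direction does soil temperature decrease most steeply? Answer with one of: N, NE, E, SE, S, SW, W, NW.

With T = a·x + b·y + c and A as origin, the differences give:
  70·a + 50·b = -0.62
  140·a + 65·b = -1.11
Eliminate b (×65 and ×50, subtract): -2450·a = 15.200 → a = ∂T/∂x = -0.006204
Back-substitute: b = ∂T/∂y = -0.003714.
Steepest decrease is along −∇f = (+0.006204 E, +0.003714 N) → northeast.

NE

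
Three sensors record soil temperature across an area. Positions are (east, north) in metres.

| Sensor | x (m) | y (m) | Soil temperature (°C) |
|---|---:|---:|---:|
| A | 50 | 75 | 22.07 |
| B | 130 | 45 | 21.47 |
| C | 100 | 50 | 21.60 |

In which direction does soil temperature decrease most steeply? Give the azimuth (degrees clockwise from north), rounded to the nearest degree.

Three-point gradient (reference A): Δ to B = (80, -30, -0.60), Δ to C = (50, -25, -0.47).
∂T/∂x = -0.001800, ∂T/∂y = +0.01520 (det = -500).
Steepest decrease is along −∇f: components (+0.001800 E, -0.01520 N).
Azimuth = atan2(+0.001800, -0.01520) = 173.2° ≈ 173°.

173°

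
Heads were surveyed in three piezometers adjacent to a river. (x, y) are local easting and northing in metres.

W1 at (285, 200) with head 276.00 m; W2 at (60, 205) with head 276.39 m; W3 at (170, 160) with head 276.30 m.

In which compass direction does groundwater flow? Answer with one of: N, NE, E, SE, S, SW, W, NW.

Taking W1 as reference: W2−W1 = (-225, 5, +0.39); W3−W1 = (-115, -40, +0.30).
Determinant of the coordinate differences = (-225)·(-40) − (-115)·5 = 9575.
∂h/∂x = [(+0.39)·(-40) − (+0.30)·5] / 9575 = -0.001786
∂h/∂y = [(-225)·(+0.30) − (-115)·(+0.39)] / 9575 = -0.002366
Flow = −∇h = (+0.001786 east, +0.002366 north), which points northeast.

NE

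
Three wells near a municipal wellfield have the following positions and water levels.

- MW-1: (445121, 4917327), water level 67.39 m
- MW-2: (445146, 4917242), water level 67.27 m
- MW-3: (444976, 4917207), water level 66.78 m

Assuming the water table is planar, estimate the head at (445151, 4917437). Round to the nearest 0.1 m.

67.7 m

Three-point gradient (reference MW-1): Δ to MW-2 = (25, -85, -0.12), Δ to MW-3 = (-145, -120, -0.61).
∂h/∂x = +0.002444, ∂h/∂y = +0.002131 (det = -15325).
h(445151, 4917437) = 67.39 + (+0.002444)·(30) + (+0.002131)·(110) = 67.39 +0.073 +0.234 = 67.698 m.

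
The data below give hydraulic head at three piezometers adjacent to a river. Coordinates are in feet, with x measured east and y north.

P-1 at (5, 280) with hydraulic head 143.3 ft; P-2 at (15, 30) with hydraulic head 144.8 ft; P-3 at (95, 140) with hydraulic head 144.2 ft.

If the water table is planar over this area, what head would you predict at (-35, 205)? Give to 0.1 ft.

Taking P-1 as reference: P-2−P-1 = (10, -250, +1.5); P-3−P-1 = (90, -140, +0.9).
Determinant of the coordinate differences = 10·(-140) − 90·(-250) = 21100.
∂h/∂x = [(+1.5)·(-140) − (+0.9)·(-250)] / 21100 = +0.0007109
∂h/∂y = [10·(+0.9) − 90·(+1.5)] / 21100 = -0.005972
h(-35, 205) = 143.3 + (+0.0007109)·(-40) + (-0.005972)·(-75) = 143.3 -0.028 +0.448 = 143.719 ft.

143.7 ft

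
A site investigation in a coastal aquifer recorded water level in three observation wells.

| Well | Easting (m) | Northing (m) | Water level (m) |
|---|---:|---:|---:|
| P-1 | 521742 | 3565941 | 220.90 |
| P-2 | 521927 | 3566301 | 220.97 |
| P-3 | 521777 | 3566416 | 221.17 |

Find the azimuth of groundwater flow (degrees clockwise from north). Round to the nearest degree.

Differences from P-1: to P-2 (Δx, Δy, Δh) = (185, 360, +0.07); to P-3 = (35, 475, +0.27).
Solve a·Δx + b·Δy = Δh: det = 185·475 − 35·360 = 75275.
∂h/∂x = [(+0.07)·475 − (+0.27)·360] / 75275 = -0.0008496
∂h/∂y = [185·(+0.27) − 35·(+0.07)] / 75275 = +0.0006310
Flow direction (−∇h) has components (+0.0008496 E, -0.0006310 N).
Azimuth = atan2(E, N) = atan2(+0.0008496, -0.0006310) = 126.6° ≈ 127°.

127°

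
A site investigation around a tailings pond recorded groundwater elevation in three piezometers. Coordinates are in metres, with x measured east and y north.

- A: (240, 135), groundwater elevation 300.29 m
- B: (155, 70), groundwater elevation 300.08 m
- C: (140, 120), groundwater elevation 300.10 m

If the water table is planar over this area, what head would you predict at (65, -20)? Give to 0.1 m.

299.8 m

Taking A as reference: B−A = (-85, -65, -0.21); C−A = (-100, -15, -0.19).
Solve a·Δx + b·Δy = Δh: det = (-85)·(-15) − (-100)·(-65) = -5225.
∂h/∂x = [(-0.21)·(-15) − (-0.19)·(-65)] / -5225 = +0.001761
∂h/∂y = [(-85)·(-0.19) − (-100)·(-0.21)] / -5225 = +0.0009282
h(65, -20) = 300.29 + (+0.001761)·(-175) + (+0.0009282)·(-155) = 300.29 -0.308 -0.144 = 299.838 m.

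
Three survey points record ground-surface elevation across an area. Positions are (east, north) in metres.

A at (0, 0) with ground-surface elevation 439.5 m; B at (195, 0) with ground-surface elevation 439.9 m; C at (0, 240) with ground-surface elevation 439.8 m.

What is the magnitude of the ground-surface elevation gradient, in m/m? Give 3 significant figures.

∂z/∂x = (439.9 − 439.5) / (195 − 0) = +0.002051
∂z/∂y = (439.8 − 439.5) / (240 − 0) = +0.001250
|∇f| = √(0.002051² + 0.001250²) = 0.002402 m/m

0.00240 m/m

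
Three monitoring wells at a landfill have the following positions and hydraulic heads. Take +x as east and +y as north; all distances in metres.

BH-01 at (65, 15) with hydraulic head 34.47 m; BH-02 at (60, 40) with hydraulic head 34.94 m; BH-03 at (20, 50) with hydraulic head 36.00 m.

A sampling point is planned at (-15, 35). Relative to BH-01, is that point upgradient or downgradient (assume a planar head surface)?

Differences from BH-01: to BH-02 (Δx, Δy, Δh) = (-5, 25, +0.47); to BH-03 = (-45, 35, +1.53).
Solve a·Δx + b·Δy = Δh: det = (-5)·35 − (-45)·25 = 950.
∂h/∂x = [(+0.47)·35 − (+1.53)·25] / 950 = -0.02295
∂h/∂y = [(-5)·(+1.53) − (-45)·(+0.47)] / 950 = +0.01421
Head at (-15, 35) = 34.47 + (-0.02295)·(-80) + (+0.01421)·(20) = 36.59 m.
That is higher than the 34.47 m at BH-01, so the point is upgradient.

upgradient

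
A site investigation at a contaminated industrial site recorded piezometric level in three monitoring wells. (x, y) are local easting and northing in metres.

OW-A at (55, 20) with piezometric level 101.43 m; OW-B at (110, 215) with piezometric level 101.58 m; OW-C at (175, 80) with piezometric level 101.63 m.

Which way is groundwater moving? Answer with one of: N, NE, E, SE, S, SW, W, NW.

Taking OW-A as reference: OW-B−OW-A = (55, 195, +0.15); OW-C−OW-A = (120, 60, +0.20).
Determinant of the coordinate differences = 55·60 − 120·195 = -20100.
∂h/∂x = [(+0.15)·60 − (+0.20)·195] / -20100 = +0.001493
∂h/∂y = [55·(+0.20) − 120·(+0.15)] / -20100 = +0.0003483
Flow = −∇h = (-0.001493 east, -0.0003483 north), which points west.

W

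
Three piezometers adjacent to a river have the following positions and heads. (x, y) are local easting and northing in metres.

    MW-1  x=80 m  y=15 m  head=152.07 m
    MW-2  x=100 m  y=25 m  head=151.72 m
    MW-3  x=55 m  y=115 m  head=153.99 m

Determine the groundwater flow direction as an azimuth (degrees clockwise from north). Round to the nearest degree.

With h = a·x + b·y + c and MW-1 as origin, the differences give:
  20·a + 10·b = -0.35
  (-25)·a + 100·b = +1.92
Eliminate b (×100 and ×10, subtract): 2250·a = -54.200 → a = ∂h/∂x = -0.02409
Back-substitute: b = ∂h/∂y = +0.01318.
Flow direction (−∇h) has components (+0.02409 E, -0.01318 N).
Azimuth = atan2(E, N) = atan2(+0.02409, -0.01318) = 118.7° ≈ 119°.

119°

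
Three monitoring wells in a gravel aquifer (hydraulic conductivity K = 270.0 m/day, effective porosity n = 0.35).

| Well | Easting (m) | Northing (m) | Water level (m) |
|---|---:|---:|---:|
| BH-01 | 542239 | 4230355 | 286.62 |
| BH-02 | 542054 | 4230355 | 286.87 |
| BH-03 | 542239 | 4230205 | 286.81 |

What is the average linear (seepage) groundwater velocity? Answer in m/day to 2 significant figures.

∂h/∂x = (286.87 − 286.62) / (542054 − 542239) = -0.001351
∂h/∂y = (286.81 − 286.62) / (4230205 − 4230355) = -0.001267
|∇h| = √(-0.001351² + -0.001267²) = 0.001852
Seepage velocity v = K·i/n = 270.0 × 0.001852 / 0.35 = 1.429 m/day.

1.4 m/day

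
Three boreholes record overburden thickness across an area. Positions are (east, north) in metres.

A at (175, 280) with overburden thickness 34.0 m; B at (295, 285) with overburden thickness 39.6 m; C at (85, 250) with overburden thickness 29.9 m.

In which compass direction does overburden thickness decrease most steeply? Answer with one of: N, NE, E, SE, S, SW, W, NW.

With d = a·x + b·y + c and A as origin, the differences give:
  120·a + 5·b = +5.6
  (-90)·a + (-30)·b = -4.1
Eliminate b (×(-30) and ×5, subtract): -3150·a = -147.50 → a = ∂d/∂x = +0.04683
Back-substitute: b = ∂d/∂y = -0.003810.
Steepest decrease is along −∇f = (-0.04683 E, +0.003810 N) → west.

W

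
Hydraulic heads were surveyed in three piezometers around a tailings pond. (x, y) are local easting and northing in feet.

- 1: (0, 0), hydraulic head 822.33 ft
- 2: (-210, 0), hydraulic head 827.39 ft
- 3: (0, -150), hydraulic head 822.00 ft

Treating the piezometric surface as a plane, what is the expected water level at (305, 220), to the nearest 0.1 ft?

∂h/∂x = (827.39 − 822.33) / (-210 − 0) = -0.02410
∂h/∂y = (822.00 − 822.33) / (-150 − 0) = +0.002200
h(305, 220) = 822.33 + (-0.02410)·(305) + (+0.002200)·(220) = 822.33 -7.349 +0.484 = 815.465 ft.

815.5 ft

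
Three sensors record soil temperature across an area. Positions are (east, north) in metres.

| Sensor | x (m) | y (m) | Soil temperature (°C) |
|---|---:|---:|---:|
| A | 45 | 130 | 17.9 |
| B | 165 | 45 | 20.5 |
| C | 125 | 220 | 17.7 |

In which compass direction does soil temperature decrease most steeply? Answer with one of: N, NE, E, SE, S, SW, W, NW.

NW

Taking A as reference: B−A = (120, -85, +2.6); C−A = (80, 90, -0.2).
Solve a·Δx + b·Δy = ΔT: det = 120·90 − 80·(-85) = 17600.
∂T/∂x = [(+2.6)·90 − (-0.2)·(-85)] / 17600 = +0.01233
∂T/∂y = [120·(-0.2) − 80·(+2.6)] / 17600 = -0.01318
Steepest decrease is along −∇f = (-0.01233 E, +0.01318 N) → northwest.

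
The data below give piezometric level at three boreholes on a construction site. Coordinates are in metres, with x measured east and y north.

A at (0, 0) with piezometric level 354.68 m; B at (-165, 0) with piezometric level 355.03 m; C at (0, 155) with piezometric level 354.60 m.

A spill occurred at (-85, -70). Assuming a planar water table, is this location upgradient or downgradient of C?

upgradient

∂h/∂x = (355.03 − 354.68) / (-165 − 0) = -0.002121
∂h/∂y = (354.60 − 354.68) / (155 − 0) = -0.0005161
Head at (-85, -70) = 354.68 + (-0.002121)·(-85) + (-0.0005161)·(-70) = 354.90 m.
That is higher than the 354.60 m at C, so the point is upgradient.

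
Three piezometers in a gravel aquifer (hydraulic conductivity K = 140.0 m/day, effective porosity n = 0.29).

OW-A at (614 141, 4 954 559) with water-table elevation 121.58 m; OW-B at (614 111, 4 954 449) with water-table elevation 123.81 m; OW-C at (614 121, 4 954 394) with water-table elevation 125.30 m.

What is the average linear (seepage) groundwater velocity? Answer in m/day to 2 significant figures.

Differences from OW-A: to OW-B (Δx, Δy, Δh) = (-30, -110, +2.23); to OW-C = (-20, -165, +3.72).
Determinant of the coordinate differences = (-30)·(-165) − (-20)·(-110) = 2750.
∂h/∂x = [(+2.23)·(-165) − (+3.72)·(-110)] / 2750 = +0.01500
∂h/∂y = [(-30)·(+3.72) − (-20)·(+2.23)] / 2750 = -0.02436
|∇h| = √(0.01500² + -0.02436²) = 0.02861
Seepage velocity v = K·i/n = 140.0 × 0.02861 / 0.29 = 13.81 m/day.

14 m/day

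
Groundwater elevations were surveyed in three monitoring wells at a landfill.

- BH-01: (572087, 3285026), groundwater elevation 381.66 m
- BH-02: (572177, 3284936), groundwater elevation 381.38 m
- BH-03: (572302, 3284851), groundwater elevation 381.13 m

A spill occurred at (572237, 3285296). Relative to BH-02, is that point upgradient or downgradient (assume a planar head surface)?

Taking BH-01 as reference: BH-02−BH-01 = (90, -90, -0.28); BH-03−BH-01 = (215, -175, -0.53).
Determinant of the coordinate differences = 90·(-175) − 215·(-90) = 3600.
∂h/∂x = [(-0.28)·(-175) − (-0.53)·(-90)] / 3600 = +0.0003611
∂h/∂y = [90·(-0.53) − 215·(-0.28)] / 3600 = +0.003472
Head at (572237, 3285296) = 381.66 + (+0.0003611)·(150) + (+0.003472)·(270) = 382.65 m.
That is higher than the 381.38 m at BH-02, so the point is upgradient.

upgradient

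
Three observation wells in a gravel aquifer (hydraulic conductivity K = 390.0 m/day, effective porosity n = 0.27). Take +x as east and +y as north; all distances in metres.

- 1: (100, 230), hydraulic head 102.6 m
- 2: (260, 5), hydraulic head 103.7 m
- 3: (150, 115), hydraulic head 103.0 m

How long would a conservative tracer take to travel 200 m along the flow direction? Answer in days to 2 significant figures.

With h = a·x + b·y + c and 1 as origin, the differences give:
  160·a + (-225)·b = +1.1
  50·a + (-115)·b = +0.4
Eliminate b (×(-115) and ×(-225), subtract): -7150·a = -36.50 → a = ∂h/∂x = +0.005105
Back-substitute: b = ∂h/∂y = -0.001259.
|∇h| = √(0.005105² + -0.001259²) = 0.005258
Seepage velocity v = K·i/n = 390.0 × 0.005258 / 0.27 = 7.595 m/day.
t = 200 / 7.595 = 26.33 days.

26 days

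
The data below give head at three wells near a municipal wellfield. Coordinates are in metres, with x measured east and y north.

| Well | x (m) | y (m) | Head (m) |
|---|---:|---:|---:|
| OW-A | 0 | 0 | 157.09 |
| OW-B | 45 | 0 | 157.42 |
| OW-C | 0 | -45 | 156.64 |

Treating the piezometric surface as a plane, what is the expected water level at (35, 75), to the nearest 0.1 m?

158.1 m

∂h/∂x = (157.42 − 157.09) / (45 − 0) = +0.007333
∂h/∂y = (156.64 − 157.09) / (-45 − 0) = +0.01000
h(35, 75) = 157.09 + (+0.007333)·(35) + (+0.01000)·(75) = 157.09 +0.257 +0.750 = 158.097 m.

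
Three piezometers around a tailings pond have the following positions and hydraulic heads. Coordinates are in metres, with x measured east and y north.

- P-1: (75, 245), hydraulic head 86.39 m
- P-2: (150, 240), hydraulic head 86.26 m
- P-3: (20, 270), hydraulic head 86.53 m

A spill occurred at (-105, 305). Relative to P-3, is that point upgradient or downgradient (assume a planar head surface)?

With h = a·x + b·y + c and P-1 as origin, the differences give:
  75·a + (-5)·b = -0.13
  (-55)·a + 25·b = +0.14
Eliminate b (×25 and ×(-5), subtract): 1600·a = -2.550 → a = ∂h/∂x = -0.001594
Back-substitute: b = ∂h/∂y = +0.002094.
Head at (-105, 305) = 86.39 + (-0.001594)·(-180) + (+0.002094)·(60) = 86.80 m.
That is higher than the 86.53 m at P-3, so the point is upgradient.

upgradient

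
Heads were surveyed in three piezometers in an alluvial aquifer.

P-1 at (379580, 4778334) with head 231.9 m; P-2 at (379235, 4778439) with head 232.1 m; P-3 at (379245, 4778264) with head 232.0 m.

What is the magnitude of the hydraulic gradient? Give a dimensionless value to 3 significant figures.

Three-point gradient (reference P-1): Δ to P-2 = (-345, 105, +0.2), Δ to P-3 = (-335, -70, +0.1).
∂h/∂x = -0.0004130, ∂h/∂y = +0.0005478 (det = 59325).
|∇h| = √(-0.0004130² + 0.0005478²) = 0.000686

0.000686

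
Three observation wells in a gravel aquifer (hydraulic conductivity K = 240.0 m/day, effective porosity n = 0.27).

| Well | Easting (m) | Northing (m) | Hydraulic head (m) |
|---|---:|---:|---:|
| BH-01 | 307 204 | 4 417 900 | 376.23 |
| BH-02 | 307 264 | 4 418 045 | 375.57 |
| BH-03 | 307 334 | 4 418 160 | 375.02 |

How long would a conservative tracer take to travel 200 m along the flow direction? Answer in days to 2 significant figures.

Differences from BH-01: to BH-02 (Δx, Δy, Δh) = (60, 145, -0.66); to BH-03 = (130, 260, -1.21).
Solve a·Δx + b·Δy = Δh: det = 60·260 − 130·145 = -3250.
∂h/∂x = [(-0.66)·260 − (-1.21)·145] / -3250 = -0.001185
∂h/∂y = [60·(-1.21) − 130·(-0.66)] / -3250 = -0.004062
|∇h| = √(-0.001185² + -0.004062²) = 0.004231
Seepage velocity v = K·i/n = 240.0 × 0.004231 / 0.27 = 3.761 m/day.
t = 200 / 3.761 = 53.18 days.

53 days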